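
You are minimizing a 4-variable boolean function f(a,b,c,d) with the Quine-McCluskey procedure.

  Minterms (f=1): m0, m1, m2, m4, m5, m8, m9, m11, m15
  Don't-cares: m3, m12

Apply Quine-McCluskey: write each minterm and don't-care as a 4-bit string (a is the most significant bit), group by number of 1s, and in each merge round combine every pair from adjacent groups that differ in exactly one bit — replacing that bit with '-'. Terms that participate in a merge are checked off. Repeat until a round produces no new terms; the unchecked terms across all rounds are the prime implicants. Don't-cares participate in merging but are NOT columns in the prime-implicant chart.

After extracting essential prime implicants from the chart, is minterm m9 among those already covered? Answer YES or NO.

NO

Round 0: 0000✓ 0001✓ 0010✓ 0011✓ 0100✓ 0101✓ 1000✓ 1001✓ 1011✓ 1100✓ 1111✓
Round 1: -000✓ -001✓ -011✓ -100✓ 0-00✓ 0-01✓ 00-0✓ 00-1✓ 000-✓ 001-✓ 010-✓ 1-00✓ 1-11 10-1✓ 100-✓
Round 2: --00 -0-1 -00- 0-0- 00--
PIs = {--00, -0-1, -00-, 0-0-, 00--, 1-11}
Coverage chart:
  m0: --00,-00-,0-0-,00--
  m1: -0-1,-00-,0-0-,00--
  m2: 00-- ←essential
  m4: --00,0-0-
  m5: 0-0- ←essential
  m8: --00,-00-
  m9: -0-1,-00-
  m11: -0-1,1-11
  m15: 1-11 ←essential
Essential: 0-0-, 00--, 1-11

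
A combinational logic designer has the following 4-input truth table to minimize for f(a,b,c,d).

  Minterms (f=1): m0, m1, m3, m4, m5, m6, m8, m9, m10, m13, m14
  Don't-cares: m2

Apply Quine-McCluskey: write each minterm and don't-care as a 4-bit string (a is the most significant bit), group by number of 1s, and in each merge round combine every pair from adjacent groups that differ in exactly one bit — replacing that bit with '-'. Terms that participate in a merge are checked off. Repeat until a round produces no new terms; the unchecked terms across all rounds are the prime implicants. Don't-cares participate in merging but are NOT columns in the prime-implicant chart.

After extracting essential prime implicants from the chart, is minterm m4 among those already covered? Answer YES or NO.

NO

size-2^0 implicants → 0000(✓)  0001(✓)  0010(✓)  0011(✓)  0100(✓)  0101(✓)  0110(✓)  1000(✓)  1001(✓)  1010(✓)  1101(✓)  1110(✓)
size-2^1 implicants → -000(✓)  -001(✓)  -010(✓)  -101(✓)  -110(✓)  0-00(✓)  0-01(✓)  0-10(✓)  00-0(✓)  00-1(✓)  000-(✓)  001-(✓)  01-0(✓)  010-(✓)  1-01(✓)  1-10(✓)  10-0(✓)  100-(✓)
size-2^2 implicants → --01  --10  -0-0  -00-  0--0  0-0-  00--
Unchecked terms (primes): --01, --10, -0-0, -00-, 0--0, 0-0-, 00--
Minterm coverage:
  m0 ⊆ -0-0,-00-,0--0,0-0-,00--
  m1 ⊆ --01,-00-,0-0-,00--
  m3 ⊆ 00-- [E]
  m4 ⊆ 0--0,0-0-
  m5 ⊆ --01,0-0-
  m6 ⊆ --10,0--0
  m8 ⊆ -0-0,-00-
  m9 ⊆ --01,-00-
  m10 ⊆ --10,-0-0
  m13 ⊆ --01 [E]
  m14 ⊆ --10 [E]
E = {--01, --10, 00--}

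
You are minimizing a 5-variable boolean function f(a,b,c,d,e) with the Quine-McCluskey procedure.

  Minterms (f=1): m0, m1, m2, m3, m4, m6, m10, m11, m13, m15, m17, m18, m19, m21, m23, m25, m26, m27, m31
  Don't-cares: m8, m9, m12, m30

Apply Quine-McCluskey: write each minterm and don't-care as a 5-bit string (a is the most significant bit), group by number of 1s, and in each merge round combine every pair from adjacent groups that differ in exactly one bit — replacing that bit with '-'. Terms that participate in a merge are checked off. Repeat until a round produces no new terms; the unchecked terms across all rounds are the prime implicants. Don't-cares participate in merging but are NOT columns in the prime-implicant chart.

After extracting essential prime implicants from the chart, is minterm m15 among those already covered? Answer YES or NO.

NO

size-2^0 implicants → 00000(✓)  00001(✓)  00010(✓)  00011(✓)  00100(✓)  00110(✓)  01000(✓)  01001(✓)  01010(✓)  01011(✓)  01100(✓)  01101(✓)  01111(✓)  10001(✓)  10010(✓)  10011(✓)  10101(✓)  10111(✓)  11001(✓)  11010(✓)  11011(✓)  11110(✓)  11111(✓)
size-2^1 implicants → -0001(✓)  -0010(✓)  -0011(✓)  -1001(✓)  -1010(✓)  -1011(✓)  -1111(✓)  0-000(✓)  0-001(✓)  0-010(✓)  0-011(✓)  0-100(✓)  00-00(✓)  00-10(✓)  000-0(✓)  000-1(✓)  0000-(✓)  0001-(✓)  001-0(✓)  01-00(✓)  01-01(✓)  01-11(✓)  010-0(✓)  010-1(✓)  0100-(✓)  0101-(✓)  011-1(✓)  0110-(✓)  1-001(✓)  1-010(✓)  1-011(✓)  1-111(✓)  10-01(✓)  10-11(✓)  100-1(✓)  1001-(✓)  101-1(✓)  11-10(✓)  11-11(✓)  110-1(✓)  1101-(✓)  1111-(✓)
size-2^2 implicants → --001(✓)  --010(✓)  --011(✓)  -00-1(✓)  -001-(✓)  -1-11  -10-1(✓)  -101-(✓)  0--00  0-0-0(✓)  0-0-1(✓)  0-00-(✓)  0-01-(✓)  00--0  000--(✓)  01--1  01-0-  010--(✓)  1--11  1-0-1(✓)  1-01-(✓)  10--1  11-1-
size-2^3 implicants → --0-1  --01-  0-0--
Unchecked terms (primes): --0-1, --01-, -1-11, 0--00, 0-0--, 00--0, 01--1, 01-0-, 1--11, 10--1, 11-1-
Minterm coverage:
  m0 ⊆ 0--00,0-0--,00--0
  m1 ⊆ --0-1,0-0--
  m2 ⊆ --01-,0-0--,00--0
  m3 ⊆ --0-1,--01-,0-0--
  m4 ⊆ 0--00,00--0
  m6 ⊆ 00--0 [E]
  m10 ⊆ --01-,0-0--
  m11 ⊆ --0-1,--01-,-1-11,0-0--,01--1
  m13 ⊆ 01--1,01-0-
  m15 ⊆ -1-11,01--1
  m17 ⊆ --0-1,10--1
  m18 ⊆ --01- [E]
  m19 ⊆ --0-1,--01-,1--11,10--1
  m21 ⊆ 10--1 [E]
  m23 ⊆ 1--11,10--1
  m25 ⊆ --0-1 [E]
  m26 ⊆ --01-,11-1-
  m27 ⊆ --0-1,--01-,-1-11,1--11,11-1-
  m31 ⊆ -1-11,1--11,11-1-
E = {--0-1, --01-, 00--0, 10--1}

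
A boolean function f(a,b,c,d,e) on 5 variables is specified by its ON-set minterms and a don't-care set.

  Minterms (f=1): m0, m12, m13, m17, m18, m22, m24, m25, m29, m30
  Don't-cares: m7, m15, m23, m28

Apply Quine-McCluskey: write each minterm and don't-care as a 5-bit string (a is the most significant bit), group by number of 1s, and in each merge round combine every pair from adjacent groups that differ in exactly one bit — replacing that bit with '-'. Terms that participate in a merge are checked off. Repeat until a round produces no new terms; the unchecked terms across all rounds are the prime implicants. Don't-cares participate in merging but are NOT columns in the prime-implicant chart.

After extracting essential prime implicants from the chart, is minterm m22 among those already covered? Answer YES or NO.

[col 0] 00000, 00111*, 01100*, 01101*, 01111*, 10001*, 10010*, 10110*, 10111*, 11000*, 11001*, 11100*, 11101*, 11110*
[col 1] -0111, -1100*, -1101*, 0-111, 011-1, 0110-*, 1-001, 1-110, 10-10, 1011-, 11-00*, 11-01*, 1100-*, 111-0, 1110-*
[col 2] -110-, 11-0-
Prime implicants: -0111, -110-, 0-111, 00000, 011-1, 1-001, 1-110, 10-10, 1011-, 11-0-, 111-0
PI chart (minterm → PIs covering it):
  0 | 00000  (sole → essential)
  12 | -110-  (sole → essential)
  13 | -110-,011-1
  17 | 1-001  (sole → essential)
  18 | 10-10  (sole → essential)
  22 | 1-110,10-10,1011-
  24 | 11-0-  (sole → essential)
  25 | 1-001,11-0-
  29 | -110-,11-0-
  30 | 1-110,111-0
Essential prime implicants: -110-, 00000, 1-001, 10-10, 11-0-

YES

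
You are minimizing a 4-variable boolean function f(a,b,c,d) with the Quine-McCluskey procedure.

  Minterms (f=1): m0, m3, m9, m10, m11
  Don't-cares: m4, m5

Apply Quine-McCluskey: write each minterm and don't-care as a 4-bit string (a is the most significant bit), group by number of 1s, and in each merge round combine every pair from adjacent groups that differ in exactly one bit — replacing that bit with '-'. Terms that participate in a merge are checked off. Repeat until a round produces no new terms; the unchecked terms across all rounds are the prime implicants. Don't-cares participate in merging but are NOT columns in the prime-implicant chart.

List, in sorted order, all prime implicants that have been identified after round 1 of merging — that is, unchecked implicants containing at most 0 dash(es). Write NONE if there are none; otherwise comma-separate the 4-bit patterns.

size-2^0 implicants → 0000(✓)  0011(✓)  0100(✓)  0101(✓)  1001(✓)  1010(✓)  1011(✓)
size-2^1 implicants → -011  0-00  010-  10-1  101-
Unchecked terms (primes): -011, 0-00, 010-, 10-1, 101-

NONE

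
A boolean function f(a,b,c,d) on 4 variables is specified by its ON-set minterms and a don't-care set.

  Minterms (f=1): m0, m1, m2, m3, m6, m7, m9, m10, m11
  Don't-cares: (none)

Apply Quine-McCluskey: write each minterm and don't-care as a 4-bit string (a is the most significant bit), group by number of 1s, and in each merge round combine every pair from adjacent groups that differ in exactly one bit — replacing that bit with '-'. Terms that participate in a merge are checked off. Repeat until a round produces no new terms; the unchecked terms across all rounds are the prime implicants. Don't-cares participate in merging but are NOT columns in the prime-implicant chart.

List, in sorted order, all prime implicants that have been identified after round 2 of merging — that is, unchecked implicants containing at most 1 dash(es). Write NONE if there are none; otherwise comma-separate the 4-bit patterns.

Round 0: 0000✓ 0001✓ 0010✓ 0011✓ 0110✓ 0111✓ 1001✓ 1010✓ 1011✓
Round 1: -001✓ -010✓ -011✓ 0-10✓ 0-11✓ 00-0✓ 00-1✓ 000-✓ 001-✓ 011-✓ 10-1✓ 101-✓
Round 2: -0-1 -01- 0-1- 00--
PIs = {-0-1, -01-, 0-1-, 00--}

NONE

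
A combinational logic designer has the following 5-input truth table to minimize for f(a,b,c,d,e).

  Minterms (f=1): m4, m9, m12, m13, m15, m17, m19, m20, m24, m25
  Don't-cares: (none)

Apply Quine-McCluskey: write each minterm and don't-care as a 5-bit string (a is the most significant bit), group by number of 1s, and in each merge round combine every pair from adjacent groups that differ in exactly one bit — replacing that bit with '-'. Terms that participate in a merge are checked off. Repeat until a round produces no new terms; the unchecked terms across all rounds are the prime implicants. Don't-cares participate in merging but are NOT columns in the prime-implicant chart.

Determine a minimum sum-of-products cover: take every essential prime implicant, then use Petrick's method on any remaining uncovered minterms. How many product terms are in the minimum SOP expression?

6

[col 0] 00100*, 01001*, 01100*, 01101*, 01111*, 10001*, 10011*, 10100*, 11000*, 11001*
[col 1] -0100, -1001, 0-100, 01-01, 011-1, 0110-, 1-001, 100-1, 1100-
Prime implicants: -0100, -1001, 0-100, 01-01, 011-1, 0110-, 1-001, 100-1, 1100-
PI chart (minterm → PIs covering it):
  4 | -0100,0-100
  9 | -1001,01-01
  12 | 0-100,0110-
  13 | 01-01,011-1,0110-
  15 | 011-1  (sole → essential)
  17 | 1-001,100-1
  19 | 100-1  (sole → essential)
  20 | -0100  (sole → essential)
  24 | 1100-  (sole → essential)
  25 | -1001,1-001,1100-
Essential prime implicants: -0100, 011-1, 100-1, 1100-
Petrick residual → -1001, 0-100
Minimum SOP uses 6 PIs: b'cd'e' + bc'd'e + a'cd'e' + a'bce + ab'c'e + abc'd'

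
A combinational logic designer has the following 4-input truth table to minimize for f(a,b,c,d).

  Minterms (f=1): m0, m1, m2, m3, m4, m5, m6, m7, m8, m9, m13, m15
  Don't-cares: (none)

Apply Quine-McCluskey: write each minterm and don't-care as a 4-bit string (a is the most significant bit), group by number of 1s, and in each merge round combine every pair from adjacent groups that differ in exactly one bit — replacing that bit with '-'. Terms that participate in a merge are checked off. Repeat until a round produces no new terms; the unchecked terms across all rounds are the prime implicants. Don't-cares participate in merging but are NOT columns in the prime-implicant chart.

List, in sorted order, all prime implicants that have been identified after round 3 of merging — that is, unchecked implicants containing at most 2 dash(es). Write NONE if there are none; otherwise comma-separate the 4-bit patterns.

--01, -00-, -1-1

[col 0] 0000*, 0001*, 0010*, 0011*, 0100*, 0101*, 0110*, 0111*, 1000*, 1001*, 1101*, 1111*
[col 1] -000*, -001*, -101*, -111*, 0-00*, 0-01*, 0-10*, 0-11*, 00-0*, 00-1*, 000-*, 001-*, 01-0*, 01-1*, 010-*, 011-*, 1-01*, 100-*, 11-1*
[col 2] --01, -00-, -1-1, 0--0*, 0--1*, 0-0-*, 0-1-*, 00--*, 01--*
[col 3] 0---
Prime implicants: --01, -00-, -1-1, 0---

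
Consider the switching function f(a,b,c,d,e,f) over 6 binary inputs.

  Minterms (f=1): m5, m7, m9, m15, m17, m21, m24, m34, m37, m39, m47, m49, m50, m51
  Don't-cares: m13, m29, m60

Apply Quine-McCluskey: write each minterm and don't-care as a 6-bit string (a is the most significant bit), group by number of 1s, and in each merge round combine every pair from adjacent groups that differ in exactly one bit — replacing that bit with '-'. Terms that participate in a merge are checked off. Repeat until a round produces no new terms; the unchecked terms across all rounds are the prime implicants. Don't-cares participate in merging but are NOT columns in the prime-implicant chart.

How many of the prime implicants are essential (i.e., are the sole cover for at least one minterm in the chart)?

Round 0: 000101✓ 000111✓ 001001✓ 001101✓ 001111✓ 010001✓ 010101✓ 011000 011101✓ 100010✓ 100101✓ 100111✓ 101111✓ 110001✓ 110010✓ 110011✓ 111100
Round 1: -00101✓ -00111✓ -01111✓ -10001 0-0101✓ 0-1101✓ 00-101✓ 00-111✓ 0001-1✓ 001-01 0011-1✓ 01-101✓ 010-01 1-0010 10-111✓ 1001-1✓ 1100-1 11001-
Round 2: -0-111 -001-1 0--101 00-1-1
PIs = {-0-111, -001-1, -10001, 0--101, 00-1-1, 001-01, 010-01, 011000, 1-0010, 1100-1, 11001-, 111100}
Coverage chart:
  m5: -001-1,0--101,00-1-1
  m7: -0-111,-001-1,00-1-1
  m9: 001-01 ←essential
  m15: -0-111,00-1-1
  m17: -10001,010-01
  m21: 0--101,010-01
  m24: 011000 ←essential
  m34: 1-0010 ←essential
  m37: -001-1 ←essential
  m39: -0-111,-001-1
  m47: -0-111 ←essential
  m49: -10001,1100-1
  m50: 1-0010,11001-
  m51: 1100-1,11001-
Essential: -0-111, -001-1, 001-01, 011000, 1-0010

5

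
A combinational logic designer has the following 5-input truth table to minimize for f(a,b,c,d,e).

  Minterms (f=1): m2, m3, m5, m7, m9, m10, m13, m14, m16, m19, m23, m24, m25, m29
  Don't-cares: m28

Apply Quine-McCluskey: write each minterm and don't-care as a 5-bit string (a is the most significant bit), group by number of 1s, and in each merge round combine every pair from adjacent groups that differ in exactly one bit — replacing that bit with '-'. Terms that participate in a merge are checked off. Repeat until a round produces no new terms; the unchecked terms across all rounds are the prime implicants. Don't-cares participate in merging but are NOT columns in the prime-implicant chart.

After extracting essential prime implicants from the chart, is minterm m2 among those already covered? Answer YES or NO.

NO

[col 0] 00010*, 00011*, 00101*, 00111*, 01001*, 01010*, 01101*, 01110*, 10000*, 10011*, 10111*, 11000*, 11001*, 11100*, 11101*
[col 1] -0011*, -0111*, -1001*, -1101*, 0-010, 0-101, 00-11*, 0001-, 001-1, 01-01*, 01-10, 1-000, 10-11*, 11-00*, 11-01*, 1100-*, 1110-*
[col 2] -0-11, -1-01, 11-0-
Prime implicants: -0-11, -1-01, 0-010, 0-101, 0001-, 001-1, 01-10, 1-000, 11-0-
PI chart (minterm → PIs covering it):
  2 | 0-010,0001-
  3 | -0-11,0001-
  5 | 0-101,001-1
  7 | -0-11,001-1
  9 | -1-01  (sole → essential)
  10 | 0-010,01-10
  13 | -1-01,0-101
  14 | 01-10  (sole → essential)
  16 | 1-000  (sole → essential)
  19 | -0-11  (sole → essential)
  23 | -0-11  (sole → essential)
  24 | 1-000,11-0-
  25 | -1-01,11-0-
  29 | -1-01,11-0-
Essential prime implicants: -0-11, -1-01, 01-10, 1-000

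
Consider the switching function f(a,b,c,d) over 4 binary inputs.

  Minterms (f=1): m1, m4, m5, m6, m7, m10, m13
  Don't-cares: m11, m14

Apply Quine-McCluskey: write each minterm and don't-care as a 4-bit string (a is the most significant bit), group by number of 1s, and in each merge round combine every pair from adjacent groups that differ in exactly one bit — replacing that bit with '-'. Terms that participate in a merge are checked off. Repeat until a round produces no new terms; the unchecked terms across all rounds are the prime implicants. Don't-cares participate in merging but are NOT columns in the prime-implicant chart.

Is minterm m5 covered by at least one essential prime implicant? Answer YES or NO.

YES

size-2^0 implicants → 0001(✓)  0100(✓)  0101(✓)  0110(✓)  0111(✓)  1010(✓)  1011(✓)  1101(✓)  1110(✓)
size-2^1 implicants → -101  -110  0-01  01-0(✓)  01-1(✓)  010-(✓)  011-(✓)  1-10  101-
size-2^2 implicants → 01--
Unchecked terms (primes): -101, -110, 0-01, 01--, 1-10, 101-
Minterm coverage:
  m1 ⊆ 0-01 [E]
  m4 ⊆ 01-- [E]
  m5 ⊆ -101,0-01,01--
  m6 ⊆ -110,01--
  m7 ⊆ 01-- [E]
  m10 ⊆ 1-10,101-
  m13 ⊆ -101 [E]
E = {-101, 0-01, 01--}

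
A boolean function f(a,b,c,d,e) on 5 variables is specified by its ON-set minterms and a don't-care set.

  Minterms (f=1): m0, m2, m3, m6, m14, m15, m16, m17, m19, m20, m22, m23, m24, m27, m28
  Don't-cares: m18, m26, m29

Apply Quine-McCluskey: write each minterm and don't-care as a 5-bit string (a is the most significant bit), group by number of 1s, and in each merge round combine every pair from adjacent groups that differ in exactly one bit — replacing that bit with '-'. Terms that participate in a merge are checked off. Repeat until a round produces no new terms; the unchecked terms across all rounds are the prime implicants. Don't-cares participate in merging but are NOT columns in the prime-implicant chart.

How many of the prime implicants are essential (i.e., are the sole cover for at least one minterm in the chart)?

[col 0] 00000*, 00010*, 00011*, 00110*, 01110*, 01111*, 10000*, 10001*, 10010*, 10011*, 10100*, 10110*, 10111*, 11000*, 11010*, 11011*, 11100*, 11101*
[col 1] -0000*, -0010*, -0011*, -0110*, 0-110, 00-10*, 000-0*, 0001-*, 0111-, 1-000*, 1-010*, 1-011*, 1-100*, 10-00*, 10-10*, 10-11*, 100-0*, 100-1*, 1000-*, 1001-*, 101-0*, 1011-*, 11-00*, 110-0*, 1101-*, 1110-
[col 2] -0-10, -00-0, -001-, 1--00, 1-0-0, 1-01-, 10--0, 10-1-, 100--
Prime implicants: -0-10, -00-0, -001-, 0-110, 0111-, 1--00, 1-0-0, 1-01-, 10--0, 10-1-, 100--, 1110-
PI chart (minterm → PIs covering it):
  0 | -00-0  (sole → essential)
  2 | -0-10,-00-0,-001-
  3 | -001-  (sole → essential)
  6 | -0-10,0-110
  14 | 0-110,0111-
  15 | 0111-  (sole → essential)
  16 | -00-0,1--00,1-0-0,10--0,100--
  17 | 100--  (sole → essential)
  19 | -001-,1-01-,10-1-,100--
  20 | 1--00,10--0
  22 | -0-10,10--0,10-1-
  23 | 10-1-  (sole → essential)
  24 | 1--00,1-0-0
  27 | 1-01-  (sole → essential)
  28 | 1--00,1110-
Essential prime implicants: -00-0, -001-, 0111-, 1-01-, 10-1-, 100--

6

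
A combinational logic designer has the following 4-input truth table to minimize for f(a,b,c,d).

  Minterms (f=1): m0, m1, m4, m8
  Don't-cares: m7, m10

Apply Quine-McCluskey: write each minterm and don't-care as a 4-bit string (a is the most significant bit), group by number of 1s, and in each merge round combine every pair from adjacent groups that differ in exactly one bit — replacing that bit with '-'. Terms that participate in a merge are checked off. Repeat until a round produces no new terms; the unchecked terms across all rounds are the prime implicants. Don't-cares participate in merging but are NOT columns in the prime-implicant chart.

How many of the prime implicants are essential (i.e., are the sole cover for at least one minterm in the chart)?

[col 0] 0000*, 0001*, 0100*, 0111, 1000*, 1010*
[col 1] -000, 0-00, 000-, 10-0
Prime implicants: -000, 0-00, 000-, 0111, 10-0
PI chart (minterm → PIs covering it):
  0 | -000,0-00,000-
  1 | 000-  (sole → essential)
  4 | 0-00  (sole → essential)
  8 | -000,10-0
Essential prime implicants: 0-00, 000-

2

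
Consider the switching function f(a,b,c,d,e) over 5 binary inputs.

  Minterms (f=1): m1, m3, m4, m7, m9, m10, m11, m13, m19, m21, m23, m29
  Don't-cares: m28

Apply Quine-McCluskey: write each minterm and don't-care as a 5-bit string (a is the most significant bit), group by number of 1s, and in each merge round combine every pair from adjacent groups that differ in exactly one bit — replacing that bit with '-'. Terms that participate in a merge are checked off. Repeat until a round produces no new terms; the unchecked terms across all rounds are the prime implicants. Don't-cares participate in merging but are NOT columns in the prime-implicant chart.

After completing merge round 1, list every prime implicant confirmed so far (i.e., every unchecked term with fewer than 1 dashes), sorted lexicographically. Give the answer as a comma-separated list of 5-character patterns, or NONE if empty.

00100

size-2^0 implicants → 00001(✓)  00011(✓)  00100  00111(✓)  01001(✓)  01010(✓)  01011(✓)  01101(✓)  10011(✓)  10101(✓)  10111(✓)  11100(✓)  11101(✓)
size-2^1 implicants → -0011(✓)  -0111(✓)  -1101  0-001(✓)  0-011(✓)  00-11(✓)  000-1(✓)  01-01  010-1(✓)  0101-  1-101  10-11(✓)  101-1  1110-
size-2^2 implicants → -0-11  0-0-1
Unchecked terms (primes): -0-11, -1101, 0-0-1, 00100, 01-01, 0101-, 1-101, 101-1, 1110-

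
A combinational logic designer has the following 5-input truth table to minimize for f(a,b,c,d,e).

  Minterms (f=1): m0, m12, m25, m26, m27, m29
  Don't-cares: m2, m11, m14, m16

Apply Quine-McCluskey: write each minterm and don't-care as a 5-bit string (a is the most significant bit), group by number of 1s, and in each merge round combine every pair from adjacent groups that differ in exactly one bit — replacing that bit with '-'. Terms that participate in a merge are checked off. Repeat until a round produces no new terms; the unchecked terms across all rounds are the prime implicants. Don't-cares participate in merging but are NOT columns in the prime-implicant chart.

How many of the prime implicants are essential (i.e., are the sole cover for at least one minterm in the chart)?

3

Round 0: 00000✓ 00010✓ 01011✓ 01100✓ 01110✓ 10000✓ 11001✓ 11010✓ 11011✓ 11101✓
Round 1: -0000 -1011 000-0 011-0 11-01 110-1 1101-
PIs = {-0000, -1011, 000-0, 011-0, 11-01, 110-1, 1101-}
Coverage chart:
  m0: -0000,000-0
  m12: 011-0 ←essential
  m25: 11-01,110-1
  m26: 1101- ←essential
  m27: -1011,110-1,1101-
  m29: 11-01 ←essential
Essential: 011-0, 11-01, 1101-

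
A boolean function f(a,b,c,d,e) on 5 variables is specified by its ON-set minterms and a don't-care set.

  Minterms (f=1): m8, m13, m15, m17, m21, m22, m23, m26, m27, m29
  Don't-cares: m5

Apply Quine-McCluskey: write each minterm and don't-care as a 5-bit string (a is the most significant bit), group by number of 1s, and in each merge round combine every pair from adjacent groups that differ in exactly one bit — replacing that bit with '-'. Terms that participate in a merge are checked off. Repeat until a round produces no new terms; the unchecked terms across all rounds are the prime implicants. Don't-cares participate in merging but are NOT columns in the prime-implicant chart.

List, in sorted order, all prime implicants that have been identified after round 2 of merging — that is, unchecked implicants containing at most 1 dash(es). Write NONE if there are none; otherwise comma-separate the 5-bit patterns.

01000, 011-1, 10-01, 101-1, 1011-, 1101-

[col 0] 00101*, 01000, 01101*, 01111*, 10001*, 10101*, 10110*, 10111*, 11010*, 11011*, 11101*
[col 1] -0101*, -1101*, 0-101*, 011-1, 1-101*, 10-01, 101-1, 1011-, 1101-
[col 2] --101
Prime implicants: --101, 01000, 011-1, 10-01, 101-1, 1011-, 1101-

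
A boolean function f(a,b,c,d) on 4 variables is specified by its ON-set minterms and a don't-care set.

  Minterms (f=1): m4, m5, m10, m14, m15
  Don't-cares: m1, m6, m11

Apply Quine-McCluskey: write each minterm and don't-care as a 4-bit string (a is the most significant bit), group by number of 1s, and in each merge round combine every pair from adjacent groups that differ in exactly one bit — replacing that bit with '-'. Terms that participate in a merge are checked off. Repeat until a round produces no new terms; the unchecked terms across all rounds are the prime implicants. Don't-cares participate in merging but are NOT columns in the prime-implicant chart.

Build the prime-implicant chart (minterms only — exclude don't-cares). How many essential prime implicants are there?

[col 0] 0001*, 0100*, 0101*, 0110*, 1010*, 1011*, 1110*, 1111*
[col 1] -110, 0-01, 01-0, 010-, 1-10*, 1-11*, 101-*, 111-*
[col 2] 1-1-
Prime implicants: -110, 0-01, 01-0, 010-, 1-1-
PI chart (minterm → PIs covering it):
  4 | 01-0,010-
  5 | 0-01,010-
  10 | 1-1-  (sole → essential)
  14 | -110,1-1-
  15 | 1-1-  (sole → essential)
Essential prime implicants: 1-1-

1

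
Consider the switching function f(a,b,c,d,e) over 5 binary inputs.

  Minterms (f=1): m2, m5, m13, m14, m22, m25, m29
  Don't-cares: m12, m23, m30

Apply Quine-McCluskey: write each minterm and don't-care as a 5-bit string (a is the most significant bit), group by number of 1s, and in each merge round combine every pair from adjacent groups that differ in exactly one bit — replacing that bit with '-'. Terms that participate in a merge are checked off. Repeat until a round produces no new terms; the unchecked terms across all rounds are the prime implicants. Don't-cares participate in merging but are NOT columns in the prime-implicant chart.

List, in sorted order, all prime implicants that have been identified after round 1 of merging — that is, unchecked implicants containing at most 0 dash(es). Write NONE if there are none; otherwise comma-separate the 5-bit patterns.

Round 0: 00010 00101✓ 01100✓ 01101✓ 01110✓ 10110✓ 10111✓ 11001✓ 11101✓ 11110✓
Round 1: -1101 -1110 0-101 011-0 0110- 1-110 1011- 11-01
PIs = {-1101, -1110, 0-101, 00010, 011-0, 0110-, 1-110, 1011-, 11-01}

00010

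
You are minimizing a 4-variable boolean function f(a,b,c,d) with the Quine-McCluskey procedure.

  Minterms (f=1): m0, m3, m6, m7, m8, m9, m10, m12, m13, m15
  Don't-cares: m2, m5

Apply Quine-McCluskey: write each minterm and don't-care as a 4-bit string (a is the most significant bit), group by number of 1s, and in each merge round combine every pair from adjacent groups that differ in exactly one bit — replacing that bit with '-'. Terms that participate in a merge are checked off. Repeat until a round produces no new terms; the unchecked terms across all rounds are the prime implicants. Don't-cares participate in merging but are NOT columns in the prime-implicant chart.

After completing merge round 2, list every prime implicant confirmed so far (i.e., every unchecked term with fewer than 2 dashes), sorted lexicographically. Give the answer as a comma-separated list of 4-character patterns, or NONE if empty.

Round 0: 0000✓ 0010✓ 0011✓ 0101✓ 0110✓ 0111✓ 1000✓ 1001✓ 1010✓ 1100✓ 1101✓ 1111✓
Round 1: -000✓ -010✓ -101✓ -111✓ 0-10✓ 0-11✓ 00-0✓ 001-✓ 01-1✓ 011-✓ 1-00✓ 1-01✓ 10-0✓ 100-✓ 11-1✓ 110-✓
Round 2: -0-0 -1-1 0-1- 1-0-
PIs = {-0-0, -1-1, 0-1-, 1-0-}

NONE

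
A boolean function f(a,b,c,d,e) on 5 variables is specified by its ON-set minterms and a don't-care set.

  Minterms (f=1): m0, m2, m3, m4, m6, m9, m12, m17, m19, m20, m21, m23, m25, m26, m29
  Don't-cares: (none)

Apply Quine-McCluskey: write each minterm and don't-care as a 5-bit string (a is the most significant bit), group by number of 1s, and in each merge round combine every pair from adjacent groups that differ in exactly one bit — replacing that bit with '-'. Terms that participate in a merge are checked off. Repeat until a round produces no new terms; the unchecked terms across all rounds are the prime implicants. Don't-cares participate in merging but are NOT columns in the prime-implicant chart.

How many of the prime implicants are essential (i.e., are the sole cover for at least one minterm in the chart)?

6

size-2^0 implicants → 00000(✓)  00010(✓)  00011(✓)  00100(✓)  00110(✓)  01001(✓)  01100(✓)  10001(✓)  10011(✓)  10100(✓)  10101(✓)  10111(✓)  11001(✓)  11010  11101(✓)
size-2^1 implicants → -0011  -0100  -1001  0-100  00-00(✓)  00-10(✓)  000-0(✓)  0001-  001-0(✓)  1-001(✓)  1-101(✓)  10-01(✓)  10-11(✓)  100-1(✓)  101-1(✓)  1010-  11-01(✓)
size-2^2 implicants → 00--0  1--01  10--1
Unchecked terms (primes): -0011, -0100, -1001, 0-100, 00--0, 0001-, 1--01, 10--1, 1010-, 11010
Minterm coverage:
  m0 ⊆ 00--0 [E]
  m2 ⊆ 00--0,0001-
  m3 ⊆ -0011,0001-
  m4 ⊆ -0100,0-100,00--0
  m6 ⊆ 00--0 [E]
  m9 ⊆ -1001 [E]
  m12 ⊆ 0-100 [E]
  m17 ⊆ 1--01,10--1
  m19 ⊆ -0011,10--1
  m20 ⊆ -0100,1010-
  m21 ⊆ 1--01,10--1,1010-
  m23 ⊆ 10--1 [E]
  m25 ⊆ -1001,1--01
  m26 ⊆ 11010 [E]
  m29 ⊆ 1--01 [E]
E = {-1001, 0-100, 00--0, 1--01, 10--1, 11010}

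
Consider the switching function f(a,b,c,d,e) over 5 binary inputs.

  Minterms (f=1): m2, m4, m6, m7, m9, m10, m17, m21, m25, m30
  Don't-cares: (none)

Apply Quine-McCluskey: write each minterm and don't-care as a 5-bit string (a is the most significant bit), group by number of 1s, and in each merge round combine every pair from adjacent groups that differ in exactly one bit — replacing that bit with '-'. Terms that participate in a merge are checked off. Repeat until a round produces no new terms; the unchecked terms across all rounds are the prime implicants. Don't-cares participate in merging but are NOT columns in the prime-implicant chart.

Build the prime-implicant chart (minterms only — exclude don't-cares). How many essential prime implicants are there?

6

size-2^0 implicants → 00010(✓)  00100(✓)  00110(✓)  00111(✓)  01001(✓)  01010(✓)  10001(✓)  10101(✓)  11001(✓)  11110
size-2^1 implicants → -1001  0-010  00-10  001-0  0011-  1-001  10-01
Unchecked terms (primes): -1001, 0-010, 00-10, 001-0, 0011-, 1-001, 10-01, 11110
Minterm coverage:
  m2 ⊆ 0-010,00-10
  m4 ⊆ 001-0 [E]
  m6 ⊆ 00-10,001-0,0011-
  m7 ⊆ 0011- [E]
  m9 ⊆ -1001 [E]
  m10 ⊆ 0-010 [E]
  m17 ⊆ 1-001,10-01
  m21 ⊆ 10-01 [E]
  m25 ⊆ -1001,1-001
  m30 ⊆ 11110 [E]
E = {-1001, 0-010, 001-0, 0011-, 10-01, 11110}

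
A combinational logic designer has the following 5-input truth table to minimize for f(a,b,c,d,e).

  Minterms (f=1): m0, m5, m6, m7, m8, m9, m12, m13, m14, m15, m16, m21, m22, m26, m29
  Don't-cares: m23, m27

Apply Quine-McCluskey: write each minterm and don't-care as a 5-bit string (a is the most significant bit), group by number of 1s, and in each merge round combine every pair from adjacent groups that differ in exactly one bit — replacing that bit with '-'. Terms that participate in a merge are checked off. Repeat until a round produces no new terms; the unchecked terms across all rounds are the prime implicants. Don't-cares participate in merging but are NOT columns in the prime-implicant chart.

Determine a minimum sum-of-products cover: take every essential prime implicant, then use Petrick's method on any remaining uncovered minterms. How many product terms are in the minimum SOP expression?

6

size-2^0 implicants → 00000(✓)  00101(✓)  00110(✓)  00111(✓)  01000(✓)  01001(✓)  01100(✓)  01101(✓)  01110(✓)  01111(✓)  10000(✓)  10101(✓)  10110(✓)  10111(✓)  11010(✓)  11011(✓)  11101(✓)
size-2^1 implicants → -0000  -0101(✓)  -0110(✓)  -0111(✓)  -1101(✓)  0-000  0-101(✓)  0-110(✓)  0-111(✓)  001-1(✓)  0011-(✓)  01-00(✓)  01-01(✓)  0100-(✓)  011-0(✓)  011-1(✓)  0110-(✓)  0111-(✓)  1-101(✓)  101-1(✓)  1011-(✓)  1101-
size-2^2 implicants → --101  -01-1  -011-  0-1-1  0-11-  01-0-  011--
Unchecked terms (primes): --101, -0000, -01-1, -011-, 0-000, 0-1-1, 0-11-, 01-0-, 011--, 1101-
Minterm coverage:
  m0 ⊆ -0000,0-000
  m5 ⊆ --101,-01-1,0-1-1
  m6 ⊆ -011-,0-11-
  m7 ⊆ -01-1,-011-,0-1-1,0-11-
  m8 ⊆ 0-000,01-0-
  m9 ⊆ 01-0- [E]
  m12 ⊆ 01-0-,011--
  m13 ⊆ --101,0-1-1,01-0-,011--
  m14 ⊆ 0-11-,011--
  m15 ⊆ 0-1-1,0-11-,011--
  m16 ⊆ -0000 [E]
  m21 ⊆ --101,-01-1
  m22 ⊆ -011- [E]
  m26 ⊆ 1101- [E]
  m29 ⊆ --101 [E]
E = {--101, -0000, -011-, 01-0-, 1101-}
Petrick residual → 0-11-
Cover = cd'e + b'c'd'e' + b'cd + a'cd + a'bd' + abc'd  |cover|=6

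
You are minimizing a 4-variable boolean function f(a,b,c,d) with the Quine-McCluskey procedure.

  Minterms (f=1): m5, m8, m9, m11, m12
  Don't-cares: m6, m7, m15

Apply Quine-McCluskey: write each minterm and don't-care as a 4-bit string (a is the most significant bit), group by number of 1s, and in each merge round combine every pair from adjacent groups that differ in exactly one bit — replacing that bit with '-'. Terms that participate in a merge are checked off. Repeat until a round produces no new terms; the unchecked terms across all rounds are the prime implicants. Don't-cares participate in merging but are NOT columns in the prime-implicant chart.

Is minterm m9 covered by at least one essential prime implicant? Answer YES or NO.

NO

Round 0: 0101✓ 0110✓ 0111✓ 1000✓ 1001✓ 1011✓ 1100✓ 1111✓
Round 1: -111 01-1 011- 1-00 1-11 10-1 100-
PIs = {-111, 01-1, 011-, 1-00, 1-11, 10-1, 100-}
Coverage chart:
  m5: 01-1 ←essential
  m8: 1-00,100-
  m9: 10-1,100-
  m11: 1-11,10-1
  m12: 1-00 ←essential
Essential: 01-1, 1-00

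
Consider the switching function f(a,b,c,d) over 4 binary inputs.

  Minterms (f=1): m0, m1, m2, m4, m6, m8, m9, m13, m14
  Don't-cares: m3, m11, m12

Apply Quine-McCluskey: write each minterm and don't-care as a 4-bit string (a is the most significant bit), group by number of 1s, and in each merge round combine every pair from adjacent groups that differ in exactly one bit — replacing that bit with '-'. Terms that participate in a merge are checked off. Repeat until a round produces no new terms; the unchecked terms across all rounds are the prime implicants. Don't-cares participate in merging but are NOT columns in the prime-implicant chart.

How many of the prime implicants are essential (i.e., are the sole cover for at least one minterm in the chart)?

2

Round 0: 0000✓ 0001✓ 0010✓ 0011✓ 0100✓ 0110✓ 1000✓ 1001✓ 1011✓ 1100✓ 1101✓ 1110✓
Round 1: -000✓ -001✓ -011✓ -100✓ -110✓ 0-00✓ 0-10✓ 00-0✓ 00-1✓ 000-✓ 001-✓ 01-0✓ 1-00✓ 1-01✓ 10-1✓ 100-✓ 11-0✓ 110-✓
Round 2: --00 -0-1 -00- -1-0 0--0 00-- 1-0-
PIs = {--00, -0-1, -00-, -1-0, 0--0, 00--, 1-0-}
Coverage chart:
  m0: --00,-00-,0--0,00--
  m1: -0-1,-00-,00--
  m2: 0--0,00--
  m4: --00,-1-0,0--0
  m6: -1-0,0--0
  m8: --00,-00-,1-0-
  m9: -0-1,-00-,1-0-
  m13: 1-0- ←essential
  m14: -1-0 ←essential
Essential: -1-0, 1-0-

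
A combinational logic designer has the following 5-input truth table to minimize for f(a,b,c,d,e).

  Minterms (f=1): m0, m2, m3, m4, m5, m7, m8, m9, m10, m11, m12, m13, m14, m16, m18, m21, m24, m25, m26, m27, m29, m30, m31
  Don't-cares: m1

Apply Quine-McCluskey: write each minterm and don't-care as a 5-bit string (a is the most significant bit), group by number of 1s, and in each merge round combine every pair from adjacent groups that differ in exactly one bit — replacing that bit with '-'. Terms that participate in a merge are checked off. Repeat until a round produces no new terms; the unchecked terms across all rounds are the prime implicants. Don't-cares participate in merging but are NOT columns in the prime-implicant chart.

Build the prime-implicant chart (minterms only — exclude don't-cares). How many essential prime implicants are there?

size-2^0 implicants → 00000(✓)  00001(✓)  00010(✓)  00011(✓)  00100(✓)  00101(✓)  00111(✓)  01000(✓)  01001(✓)  01010(✓)  01011(✓)  01100(✓)  01101(✓)  01110(✓)  10000(✓)  10010(✓)  10101(✓)  11000(✓)  11001(✓)  11010(✓)  11011(✓)  11101(✓)  11110(✓)  11111(✓)
size-2^1 implicants → -0000(✓)  -0010(✓)  -0101(✓)  -1000(✓)  -1001(✓)  -1010(✓)  -1011(✓)  -1101(✓)  -1110(✓)  0-000(✓)  0-001(✓)  0-010(✓)  0-011(✓)  0-100(✓)  0-101(✓)  00-00(✓)  00-01(✓)  00-11(✓)  000-0(✓)  000-1(✓)  0000-(✓)  0001-(✓)  001-1(✓)  0010-(✓)  01-00(✓)  01-01(✓)  01-10(✓)  010-0(✓)  010-1(✓)  0100-(✓)  0101-(✓)  011-0(✓)  0110-(✓)  1-000(✓)  1-010(✓)  1-101(✓)  100-0(✓)  11-01(✓)  11-10(✓)  11-11(✓)  110-0(✓)  110-1(✓)  1100-(✓)  1101-(✓)  111-1(✓)  1111-(✓)
size-2^2 implicants → --000(✓)  --010(✓)  --101  -00-0(✓)  -1-01  -1-10  -10-0(✓)  -10-1(✓)  -100-(✓)  -101-(✓)  0--00(✓)  0--01(✓)  0-0-0(✓)  0-0-1(✓)  0-00-(✓)  0-01-(✓)  0-10-(✓)  00--1  00-0-(✓)  000--(✓)  01--0  01-0-(✓)  010--(✓)  1-0-0(✓)  11--1  11-1-  110--(✓)
size-2^3 implicants → --0-0  -10--  0--0-  0-0--
Unchecked terms (primes): --0-0, --101, -1-01, -1-10, -10--, 0--0-, 0-0--, 00--1, 01--0, 11--1, 11-1-
Minterm coverage:
  m0 ⊆ --0-0,0--0-,0-0--
  m2 ⊆ --0-0,0-0--
  m3 ⊆ 0-0--,00--1
  m4 ⊆ 0--0- [E]
  m5 ⊆ --101,0--0-,00--1
  m7 ⊆ 00--1 [E]
  m8 ⊆ --0-0,-10--,0--0-,0-0--,01--0
  m9 ⊆ -1-01,-10--,0--0-,0-0--
  m10 ⊆ --0-0,-1-10,-10--,0-0--,01--0
  m11 ⊆ -10--,0-0--
  m12 ⊆ 0--0-,01--0
  m13 ⊆ --101,-1-01,0--0-
  m14 ⊆ -1-10,01--0
  m16 ⊆ --0-0 [E]
  m18 ⊆ --0-0 [E]
  m21 ⊆ --101 [E]
  m24 ⊆ --0-0,-10--
  m25 ⊆ -1-01,-10--,11--1
  m26 ⊆ --0-0,-1-10,-10--,11-1-
  m27 ⊆ -10--,11--1,11-1-
  m29 ⊆ --101,-1-01,11--1
  m30 ⊆ -1-10,11-1-
  m31 ⊆ 11--1,11-1-
E = {--0-0, --101, 0--0-, 00--1}

4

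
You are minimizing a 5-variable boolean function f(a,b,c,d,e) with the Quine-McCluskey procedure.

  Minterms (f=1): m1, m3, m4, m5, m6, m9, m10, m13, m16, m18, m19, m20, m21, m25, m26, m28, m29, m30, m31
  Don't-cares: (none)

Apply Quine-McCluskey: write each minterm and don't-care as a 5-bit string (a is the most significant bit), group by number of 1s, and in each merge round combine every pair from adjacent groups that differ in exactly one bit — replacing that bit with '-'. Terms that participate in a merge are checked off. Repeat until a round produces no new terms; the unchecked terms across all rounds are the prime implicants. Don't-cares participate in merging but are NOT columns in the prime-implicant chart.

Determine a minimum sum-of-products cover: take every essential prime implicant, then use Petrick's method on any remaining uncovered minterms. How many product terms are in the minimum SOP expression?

8

[col 0] 00001*, 00011*, 00100*, 00101*, 00110*, 01001*, 01010*, 01101*, 10000*, 10010*, 10011*, 10100*, 10101*, 11001*, 11010*, 11100*, 11101*, 11110*, 11111*
[col 1] -0011, -0100*, -0101*, -1001*, -1010, -1101*, 0-001*, 0-101*, 00-01*, 000-1, 001-0, 0010-*, 01-01*, 1-010, 1-100*, 1-101*, 10-00, 100-0, 1001-, 1010-*, 11-01*, 11-10, 111-0*, 111-1*, 1110-*, 1111-*
[col 2] --101, -010-, -1-01, 0--01, 1-10-, 111--
Prime implicants: --101, -0011, -010-, -1-01, -1010, 0--01, 000-1, 001-0, 1-010, 1-10-, 10-00, 100-0, 1001-, 11-10, 111--
PI chart (minterm → PIs covering it):
  1 | 0--01,000-1
  3 | -0011,000-1
  4 | -010-,001-0
  5 | --101,-010-,0--01
  6 | 001-0  (sole → essential)
  9 | -1-01,0--01
  10 | -1010  (sole → essential)
  13 | --101,-1-01,0--01
  16 | 10-00,100-0
  18 | 1-010,100-0,1001-
  19 | -0011,1001-
  20 | -010-,1-10-,10-00
  21 | --101,-010-,1-10-
  25 | -1-01  (sole → essential)
  26 | -1010,1-010,11-10
  28 | 1-10-,111--
  29 | --101,-1-01,1-10-,111--
  30 | 11-10,111--
  31 | 111--  (sole → essential)
Essential prime implicants: -1-01, -1010, 001-0, 111--
Petrick residual → --101, 000-1, 10-00, 1001-
Minimum SOP uses 8 PIs: cd'e + bd'e + bc'de' + a'b'c'e + a'b'ce' + ab'd'e' + ab'c'd + abc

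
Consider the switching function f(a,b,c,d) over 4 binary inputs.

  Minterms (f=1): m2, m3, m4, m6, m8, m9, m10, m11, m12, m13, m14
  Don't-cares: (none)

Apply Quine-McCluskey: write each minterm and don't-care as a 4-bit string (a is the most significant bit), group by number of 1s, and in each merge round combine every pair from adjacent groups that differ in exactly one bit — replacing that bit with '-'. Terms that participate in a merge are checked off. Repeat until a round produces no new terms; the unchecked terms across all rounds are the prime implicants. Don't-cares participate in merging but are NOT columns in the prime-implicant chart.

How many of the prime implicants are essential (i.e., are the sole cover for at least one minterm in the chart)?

[col 0] 0010*, 0011*, 0100*, 0110*, 1000*, 1001*, 1010*, 1011*, 1100*, 1101*, 1110*
[col 1] -010*, -011*, -100*, -110*, 0-10*, 001-*, 01-0*, 1-00*, 1-01*, 1-10*, 10-0*, 10-1*, 100-*, 101-*, 11-0*, 110-*
[col 2] --10, -01-, -1-0, 1--0, 1-0-, 10--
Prime implicants: --10, -01-, -1-0, 1--0, 1-0-, 10--
PI chart (minterm → PIs covering it):
  2 | --10,-01-
  3 | -01-  (sole → essential)
  4 | -1-0  (sole → essential)
  6 | --10,-1-0
  8 | 1--0,1-0-,10--
  9 | 1-0-,10--
  10 | --10,-01-,1--0,10--
  11 | -01-,10--
  12 | -1-0,1--0,1-0-
  13 | 1-0-  (sole → essential)
  14 | --10,-1-0,1--0
Essential prime implicants: -01-, -1-0, 1-0-

3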